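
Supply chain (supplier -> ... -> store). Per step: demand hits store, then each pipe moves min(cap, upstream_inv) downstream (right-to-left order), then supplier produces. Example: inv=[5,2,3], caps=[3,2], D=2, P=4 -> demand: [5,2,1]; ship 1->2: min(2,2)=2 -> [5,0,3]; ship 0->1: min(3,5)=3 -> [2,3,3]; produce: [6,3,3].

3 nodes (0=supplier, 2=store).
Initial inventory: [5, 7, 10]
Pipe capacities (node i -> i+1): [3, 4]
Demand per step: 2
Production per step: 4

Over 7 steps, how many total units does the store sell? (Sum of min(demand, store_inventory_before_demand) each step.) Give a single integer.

Step 1: sold=2 (running total=2) -> [6 6 12]
Step 2: sold=2 (running total=4) -> [7 5 14]
Step 3: sold=2 (running total=6) -> [8 4 16]
Step 4: sold=2 (running total=8) -> [9 3 18]
Step 5: sold=2 (running total=10) -> [10 3 19]
Step 6: sold=2 (running total=12) -> [11 3 20]
Step 7: sold=2 (running total=14) -> [12 3 21]

Answer: 14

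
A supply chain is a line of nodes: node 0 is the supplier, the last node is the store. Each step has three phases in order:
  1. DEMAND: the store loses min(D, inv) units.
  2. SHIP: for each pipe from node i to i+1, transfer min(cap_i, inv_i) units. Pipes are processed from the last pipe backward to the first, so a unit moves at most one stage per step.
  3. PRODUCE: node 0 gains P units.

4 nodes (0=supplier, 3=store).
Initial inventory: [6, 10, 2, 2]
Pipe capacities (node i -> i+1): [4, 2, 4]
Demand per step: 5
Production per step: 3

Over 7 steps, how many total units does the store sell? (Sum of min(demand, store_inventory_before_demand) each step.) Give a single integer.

Answer: 14

Derivation:
Step 1: sold=2 (running total=2) -> [5 12 2 2]
Step 2: sold=2 (running total=4) -> [4 14 2 2]
Step 3: sold=2 (running total=6) -> [3 16 2 2]
Step 4: sold=2 (running total=8) -> [3 17 2 2]
Step 5: sold=2 (running total=10) -> [3 18 2 2]
Step 6: sold=2 (running total=12) -> [3 19 2 2]
Step 7: sold=2 (running total=14) -> [3 20 2 2]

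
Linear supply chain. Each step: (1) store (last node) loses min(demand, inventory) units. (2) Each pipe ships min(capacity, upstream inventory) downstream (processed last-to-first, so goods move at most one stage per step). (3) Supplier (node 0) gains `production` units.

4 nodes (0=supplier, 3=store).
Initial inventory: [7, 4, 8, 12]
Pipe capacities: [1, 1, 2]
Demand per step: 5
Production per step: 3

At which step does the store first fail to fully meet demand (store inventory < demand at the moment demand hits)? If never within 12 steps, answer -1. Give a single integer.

Step 1: demand=5,sold=5 ship[2->3]=2 ship[1->2]=1 ship[0->1]=1 prod=3 -> [9 4 7 9]
Step 2: demand=5,sold=5 ship[2->3]=2 ship[1->2]=1 ship[0->1]=1 prod=3 -> [11 4 6 6]
Step 3: demand=5,sold=5 ship[2->3]=2 ship[1->2]=1 ship[0->1]=1 prod=3 -> [13 4 5 3]
Step 4: demand=5,sold=3 ship[2->3]=2 ship[1->2]=1 ship[0->1]=1 prod=3 -> [15 4 4 2]
Step 5: demand=5,sold=2 ship[2->3]=2 ship[1->2]=1 ship[0->1]=1 prod=3 -> [17 4 3 2]
Step 6: demand=5,sold=2 ship[2->3]=2 ship[1->2]=1 ship[0->1]=1 prod=3 -> [19 4 2 2]
Step 7: demand=5,sold=2 ship[2->3]=2 ship[1->2]=1 ship[0->1]=1 prod=3 -> [21 4 1 2]
Step 8: demand=5,sold=2 ship[2->3]=1 ship[1->2]=1 ship[0->1]=1 prod=3 -> [23 4 1 1]
Step 9: demand=5,sold=1 ship[2->3]=1 ship[1->2]=1 ship[0->1]=1 prod=3 -> [25 4 1 1]
Step 10: demand=5,sold=1 ship[2->3]=1 ship[1->2]=1 ship[0->1]=1 prod=3 -> [27 4 1 1]
Step 11: demand=5,sold=1 ship[2->3]=1 ship[1->2]=1 ship[0->1]=1 prod=3 -> [29 4 1 1]
Step 12: demand=5,sold=1 ship[2->3]=1 ship[1->2]=1 ship[0->1]=1 prod=3 -> [31 4 1 1]
First stockout at step 4

4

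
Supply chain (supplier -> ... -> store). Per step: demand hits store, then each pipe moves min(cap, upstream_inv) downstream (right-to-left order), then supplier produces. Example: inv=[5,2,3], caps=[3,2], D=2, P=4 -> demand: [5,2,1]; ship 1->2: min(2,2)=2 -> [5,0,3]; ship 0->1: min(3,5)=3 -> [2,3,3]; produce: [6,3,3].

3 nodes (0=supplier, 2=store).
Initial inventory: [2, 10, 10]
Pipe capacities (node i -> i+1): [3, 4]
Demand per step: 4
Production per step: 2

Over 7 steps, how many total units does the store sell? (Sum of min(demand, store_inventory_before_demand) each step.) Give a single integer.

Step 1: sold=4 (running total=4) -> [2 8 10]
Step 2: sold=4 (running total=8) -> [2 6 10]
Step 3: sold=4 (running total=12) -> [2 4 10]
Step 4: sold=4 (running total=16) -> [2 2 10]
Step 5: sold=4 (running total=20) -> [2 2 8]
Step 6: sold=4 (running total=24) -> [2 2 6]
Step 7: sold=4 (running total=28) -> [2 2 4]

Answer: 28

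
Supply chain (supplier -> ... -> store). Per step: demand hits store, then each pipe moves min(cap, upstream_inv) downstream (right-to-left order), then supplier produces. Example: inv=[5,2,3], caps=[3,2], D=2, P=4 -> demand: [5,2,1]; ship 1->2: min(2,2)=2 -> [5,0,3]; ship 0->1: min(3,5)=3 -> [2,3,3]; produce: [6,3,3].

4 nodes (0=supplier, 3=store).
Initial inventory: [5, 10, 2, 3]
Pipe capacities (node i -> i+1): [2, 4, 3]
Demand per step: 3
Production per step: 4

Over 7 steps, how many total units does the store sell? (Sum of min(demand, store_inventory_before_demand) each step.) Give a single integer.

Answer: 20

Derivation:
Step 1: sold=3 (running total=3) -> [7 8 4 2]
Step 2: sold=2 (running total=5) -> [9 6 5 3]
Step 3: sold=3 (running total=8) -> [11 4 6 3]
Step 4: sold=3 (running total=11) -> [13 2 7 3]
Step 5: sold=3 (running total=14) -> [15 2 6 3]
Step 6: sold=3 (running total=17) -> [17 2 5 3]
Step 7: sold=3 (running total=20) -> [19 2 4 3]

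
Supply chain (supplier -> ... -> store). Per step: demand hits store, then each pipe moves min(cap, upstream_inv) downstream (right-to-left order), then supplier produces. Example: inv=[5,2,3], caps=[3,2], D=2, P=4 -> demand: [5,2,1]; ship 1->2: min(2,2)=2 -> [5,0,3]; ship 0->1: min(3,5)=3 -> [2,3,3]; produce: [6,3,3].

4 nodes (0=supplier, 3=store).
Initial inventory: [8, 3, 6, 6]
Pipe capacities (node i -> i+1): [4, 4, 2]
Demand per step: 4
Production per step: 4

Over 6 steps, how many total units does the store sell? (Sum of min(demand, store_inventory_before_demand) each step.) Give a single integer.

Answer: 16

Derivation:
Step 1: sold=4 (running total=4) -> [8 4 7 4]
Step 2: sold=4 (running total=8) -> [8 4 9 2]
Step 3: sold=2 (running total=10) -> [8 4 11 2]
Step 4: sold=2 (running total=12) -> [8 4 13 2]
Step 5: sold=2 (running total=14) -> [8 4 15 2]
Step 6: sold=2 (running total=16) -> [8 4 17 2]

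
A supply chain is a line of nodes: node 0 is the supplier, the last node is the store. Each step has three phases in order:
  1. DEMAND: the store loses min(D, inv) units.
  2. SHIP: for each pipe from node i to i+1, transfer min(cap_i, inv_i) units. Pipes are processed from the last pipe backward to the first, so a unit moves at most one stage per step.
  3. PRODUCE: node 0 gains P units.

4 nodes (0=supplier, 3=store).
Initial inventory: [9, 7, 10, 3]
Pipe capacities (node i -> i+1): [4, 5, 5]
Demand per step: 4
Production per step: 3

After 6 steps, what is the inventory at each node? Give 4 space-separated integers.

Step 1: demand=4,sold=3 ship[2->3]=5 ship[1->2]=5 ship[0->1]=4 prod=3 -> inv=[8 6 10 5]
Step 2: demand=4,sold=4 ship[2->3]=5 ship[1->2]=5 ship[0->1]=4 prod=3 -> inv=[7 5 10 6]
Step 3: demand=4,sold=4 ship[2->3]=5 ship[1->2]=5 ship[0->1]=4 prod=3 -> inv=[6 4 10 7]
Step 4: demand=4,sold=4 ship[2->3]=5 ship[1->2]=4 ship[0->1]=4 prod=3 -> inv=[5 4 9 8]
Step 5: demand=4,sold=4 ship[2->3]=5 ship[1->2]=4 ship[0->1]=4 prod=3 -> inv=[4 4 8 9]
Step 6: demand=4,sold=4 ship[2->3]=5 ship[1->2]=4 ship[0->1]=4 prod=3 -> inv=[3 4 7 10]

3 4 7 10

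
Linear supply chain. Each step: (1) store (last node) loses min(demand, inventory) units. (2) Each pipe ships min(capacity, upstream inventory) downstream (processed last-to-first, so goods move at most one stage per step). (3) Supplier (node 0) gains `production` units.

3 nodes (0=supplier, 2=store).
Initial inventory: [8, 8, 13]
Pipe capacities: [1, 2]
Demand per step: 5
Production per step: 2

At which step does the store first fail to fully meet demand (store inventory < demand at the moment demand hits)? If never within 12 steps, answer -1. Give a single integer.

Step 1: demand=5,sold=5 ship[1->2]=2 ship[0->1]=1 prod=2 -> [9 7 10]
Step 2: demand=5,sold=5 ship[1->2]=2 ship[0->1]=1 prod=2 -> [10 6 7]
Step 3: demand=5,sold=5 ship[1->2]=2 ship[0->1]=1 prod=2 -> [11 5 4]
Step 4: demand=5,sold=4 ship[1->2]=2 ship[0->1]=1 prod=2 -> [12 4 2]
Step 5: demand=5,sold=2 ship[1->2]=2 ship[0->1]=1 prod=2 -> [13 3 2]
Step 6: demand=5,sold=2 ship[1->2]=2 ship[0->1]=1 prod=2 -> [14 2 2]
Step 7: demand=5,sold=2 ship[1->2]=2 ship[0->1]=1 prod=2 -> [15 1 2]
Step 8: demand=5,sold=2 ship[1->2]=1 ship[0->1]=1 prod=2 -> [16 1 1]
Step 9: demand=5,sold=1 ship[1->2]=1 ship[0->1]=1 prod=2 -> [17 1 1]
Step 10: demand=5,sold=1 ship[1->2]=1 ship[0->1]=1 prod=2 -> [18 1 1]
Step 11: demand=5,sold=1 ship[1->2]=1 ship[0->1]=1 prod=2 -> [19 1 1]
Step 12: demand=5,sold=1 ship[1->2]=1 ship[0->1]=1 prod=2 -> [20 1 1]
First stockout at step 4

4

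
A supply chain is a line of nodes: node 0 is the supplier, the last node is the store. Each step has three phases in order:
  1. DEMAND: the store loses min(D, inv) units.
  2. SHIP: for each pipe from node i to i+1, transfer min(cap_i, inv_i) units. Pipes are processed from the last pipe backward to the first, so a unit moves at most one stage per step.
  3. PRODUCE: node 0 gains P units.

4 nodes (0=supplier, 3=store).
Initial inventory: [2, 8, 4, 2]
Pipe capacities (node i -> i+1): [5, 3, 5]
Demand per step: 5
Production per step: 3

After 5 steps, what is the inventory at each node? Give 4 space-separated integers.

Step 1: demand=5,sold=2 ship[2->3]=4 ship[1->2]=3 ship[0->1]=2 prod=3 -> inv=[3 7 3 4]
Step 2: demand=5,sold=4 ship[2->3]=3 ship[1->2]=3 ship[0->1]=3 prod=3 -> inv=[3 7 3 3]
Step 3: demand=5,sold=3 ship[2->3]=3 ship[1->2]=3 ship[0->1]=3 prod=3 -> inv=[3 7 3 3]
Step 4: demand=5,sold=3 ship[2->3]=3 ship[1->2]=3 ship[0->1]=3 prod=3 -> inv=[3 7 3 3]
Step 5: demand=5,sold=3 ship[2->3]=3 ship[1->2]=3 ship[0->1]=3 prod=3 -> inv=[3 7 3 3]

3 7 3 3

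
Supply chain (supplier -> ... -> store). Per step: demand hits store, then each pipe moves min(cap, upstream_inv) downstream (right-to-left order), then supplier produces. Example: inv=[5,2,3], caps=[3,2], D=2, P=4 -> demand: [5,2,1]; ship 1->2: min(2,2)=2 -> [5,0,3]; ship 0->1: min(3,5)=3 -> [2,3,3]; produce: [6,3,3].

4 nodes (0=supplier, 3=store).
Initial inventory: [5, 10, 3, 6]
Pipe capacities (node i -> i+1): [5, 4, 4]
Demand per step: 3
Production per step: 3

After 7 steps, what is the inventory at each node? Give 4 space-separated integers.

Step 1: demand=3,sold=3 ship[2->3]=3 ship[1->2]=4 ship[0->1]=5 prod=3 -> inv=[3 11 4 6]
Step 2: demand=3,sold=3 ship[2->3]=4 ship[1->2]=4 ship[0->1]=3 prod=3 -> inv=[3 10 4 7]
Step 3: demand=3,sold=3 ship[2->3]=4 ship[1->2]=4 ship[0->1]=3 prod=3 -> inv=[3 9 4 8]
Step 4: demand=3,sold=3 ship[2->3]=4 ship[1->2]=4 ship[0->1]=3 prod=3 -> inv=[3 8 4 9]
Step 5: demand=3,sold=3 ship[2->3]=4 ship[1->2]=4 ship[0->1]=3 prod=3 -> inv=[3 7 4 10]
Step 6: demand=3,sold=3 ship[2->3]=4 ship[1->2]=4 ship[0->1]=3 prod=3 -> inv=[3 6 4 11]
Step 7: demand=3,sold=3 ship[2->3]=4 ship[1->2]=4 ship[0->1]=3 prod=3 -> inv=[3 5 4 12]

3 5 4 12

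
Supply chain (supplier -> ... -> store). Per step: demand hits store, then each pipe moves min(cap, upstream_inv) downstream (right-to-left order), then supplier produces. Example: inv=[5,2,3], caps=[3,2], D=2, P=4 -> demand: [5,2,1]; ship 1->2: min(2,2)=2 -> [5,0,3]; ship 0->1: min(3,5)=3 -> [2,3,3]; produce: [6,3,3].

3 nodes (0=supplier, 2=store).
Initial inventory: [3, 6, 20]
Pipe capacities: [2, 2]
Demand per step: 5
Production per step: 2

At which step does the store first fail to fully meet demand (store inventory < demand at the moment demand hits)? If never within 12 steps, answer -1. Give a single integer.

Step 1: demand=5,sold=5 ship[1->2]=2 ship[0->1]=2 prod=2 -> [3 6 17]
Step 2: demand=5,sold=5 ship[1->2]=2 ship[0->1]=2 prod=2 -> [3 6 14]
Step 3: demand=5,sold=5 ship[1->2]=2 ship[0->1]=2 prod=2 -> [3 6 11]
Step 4: demand=5,sold=5 ship[1->2]=2 ship[0->1]=2 prod=2 -> [3 6 8]
Step 5: demand=5,sold=5 ship[1->2]=2 ship[0->1]=2 prod=2 -> [3 6 5]
Step 6: demand=5,sold=5 ship[1->2]=2 ship[0->1]=2 prod=2 -> [3 6 2]
Step 7: demand=5,sold=2 ship[1->2]=2 ship[0->1]=2 prod=2 -> [3 6 2]
Step 8: demand=5,sold=2 ship[1->2]=2 ship[0->1]=2 prod=2 -> [3 6 2]
Step 9: demand=5,sold=2 ship[1->2]=2 ship[0->1]=2 prod=2 -> [3 6 2]
Step 10: demand=5,sold=2 ship[1->2]=2 ship[0->1]=2 prod=2 -> [3 6 2]
Step 11: demand=5,sold=2 ship[1->2]=2 ship[0->1]=2 prod=2 -> [3 6 2]
Step 12: demand=5,sold=2 ship[1->2]=2 ship[0->1]=2 prod=2 -> [3 6 2]
First stockout at step 7

7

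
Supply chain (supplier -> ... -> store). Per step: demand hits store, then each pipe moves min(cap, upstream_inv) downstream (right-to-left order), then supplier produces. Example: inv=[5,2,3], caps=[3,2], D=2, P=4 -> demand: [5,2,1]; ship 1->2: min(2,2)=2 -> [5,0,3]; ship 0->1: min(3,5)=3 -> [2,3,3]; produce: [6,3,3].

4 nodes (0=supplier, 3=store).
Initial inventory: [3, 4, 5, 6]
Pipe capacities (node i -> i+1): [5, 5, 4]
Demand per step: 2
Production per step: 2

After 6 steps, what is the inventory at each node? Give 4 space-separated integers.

Step 1: demand=2,sold=2 ship[2->3]=4 ship[1->2]=4 ship[0->1]=3 prod=2 -> inv=[2 3 5 8]
Step 2: demand=2,sold=2 ship[2->3]=4 ship[1->2]=3 ship[0->1]=2 prod=2 -> inv=[2 2 4 10]
Step 3: demand=2,sold=2 ship[2->3]=4 ship[1->2]=2 ship[0->1]=2 prod=2 -> inv=[2 2 2 12]
Step 4: demand=2,sold=2 ship[2->3]=2 ship[1->2]=2 ship[0->1]=2 prod=2 -> inv=[2 2 2 12]
Step 5: demand=2,sold=2 ship[2->3]=2 ship[1->2]=2 ship[0->1]=2 prod=2 -> inv=[2 2 2 12]
Step 6: demand=2,sold=2 ship[2->3]=2 ship[1->2]=2 ship[0->1]=2 prod=2 -> inv=[2 2 2 12]

2 2 2 12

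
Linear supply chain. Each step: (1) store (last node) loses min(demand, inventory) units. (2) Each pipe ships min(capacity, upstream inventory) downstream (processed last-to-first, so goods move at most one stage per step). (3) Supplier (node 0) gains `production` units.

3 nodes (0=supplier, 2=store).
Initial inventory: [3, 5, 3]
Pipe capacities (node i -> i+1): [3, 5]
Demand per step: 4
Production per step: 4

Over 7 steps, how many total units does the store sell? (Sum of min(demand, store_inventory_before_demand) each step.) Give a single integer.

Answer: 23

Derivation:
Step 1: sold=3 (running total=3) -> [4 3 5]
Step 2: sold=4 (running total=7) -> [5 3 4]
Step 3: sold=4 (running total=11) -> [6 3 3]
Step 4: sold=3 (running total=14) -> [7 3 3]
Step 5: sold=3 (running total=17) -> [8 3 3]
Step 6: sold=3 (running total=20) -> [9 3 3]
Step 7: sold=3 (running total=23) -> [10 3 3]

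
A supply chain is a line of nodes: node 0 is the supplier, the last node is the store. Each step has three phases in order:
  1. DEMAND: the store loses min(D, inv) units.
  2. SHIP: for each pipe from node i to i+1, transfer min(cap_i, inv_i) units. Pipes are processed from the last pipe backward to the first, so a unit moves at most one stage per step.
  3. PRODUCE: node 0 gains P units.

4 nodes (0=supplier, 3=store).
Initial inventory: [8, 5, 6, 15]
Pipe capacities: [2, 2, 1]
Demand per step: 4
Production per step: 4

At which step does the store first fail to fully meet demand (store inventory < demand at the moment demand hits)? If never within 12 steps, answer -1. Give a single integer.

Step 1: demand=4,sold=4 ship[2->3]=1 ship[1->2]=2 ship[0->1]=2 prod=4 -> [10 5 7 12]
Step 2: demand=4,sold=4 ship[2->3]=1 ship[1->2]=2 ship[0->1]=2 prod=4 -> [12 5 8 9]
Step 3: demand=4,sold=4 ship[2->3]=1 ship[1->2]=2 ship[0->1]=2 prod=4 -> [14 5 9 6]
Step 4: demand=4,sold=4 ship[2->3]=1 ship[1->2]=2 ship[0->1]=2 prod=4 -> [16 5 10 3]
Step 5: demand=4,sold=3 ship[2->3]=1 ship[1->2]=2 ship[0->1]=2 prod=4 -> [18 5 11 1]
Step 6: demand=4,sold=1 ship[2->3]=1 ship[1->2]=2 ship[0->1]=2 prod=4 -> [20 5 12 1]
Step 7: demand=4,sold=1 ship[2->3]=1 ship[1->2]=2 ship[0->1]=2 prod=4 -> [22 5 13 1]
Step 8: demand=4,sold=1 ship[2->3]=1 ship[1->2]=2 ship[0->1]=2 prod=4 -> [24 5 14 1]
Step 9: demand=4,sold=1 ship[2->3]=1 ship[1->2]=2 ship[0->1]=2 prod=4 -> [26 5 15 1]
Step 10: demand=4,sold=1 ship[2->3]=1 ship[1->2]=2 ship[0->1]=2 prod=4 -> [28 5 16 1]
Step 11: demand=4,sold=1 ship[2->3]=1 ship[1->2]=2 ship[0->1]=2 prod=4 -> [30 5 17 1]
Step 12: demand=4,sold=1 ship[2->3]=1 ship[1->2]=2 ship[0->1]=2 prod=4 -> [32 5 18 1]
First stockout at step 5

5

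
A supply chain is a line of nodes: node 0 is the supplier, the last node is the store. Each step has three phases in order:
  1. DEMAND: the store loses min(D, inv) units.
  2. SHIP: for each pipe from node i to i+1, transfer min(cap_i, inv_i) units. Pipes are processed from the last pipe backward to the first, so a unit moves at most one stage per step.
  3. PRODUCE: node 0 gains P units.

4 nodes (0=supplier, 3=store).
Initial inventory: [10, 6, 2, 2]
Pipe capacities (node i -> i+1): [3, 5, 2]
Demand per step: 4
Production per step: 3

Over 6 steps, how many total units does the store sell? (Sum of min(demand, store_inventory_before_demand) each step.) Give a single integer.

Answer: 12

Derivation:
Step 1: sold=2 (running total=2) -> [10 4 5 2]
Step 2: sold=2 (running total=4) -> [10 3 7 2]
Step 3: sold=2 (running total=6) -> [10 3 8 2]
Step 4: sold=2 (running total=8) -> [10 3 9 2]
Step 5: sold=2 (running total=10) -> [10 3 10 2]
Step 6: sold=2 (running total=12) -> [10 3 11 2]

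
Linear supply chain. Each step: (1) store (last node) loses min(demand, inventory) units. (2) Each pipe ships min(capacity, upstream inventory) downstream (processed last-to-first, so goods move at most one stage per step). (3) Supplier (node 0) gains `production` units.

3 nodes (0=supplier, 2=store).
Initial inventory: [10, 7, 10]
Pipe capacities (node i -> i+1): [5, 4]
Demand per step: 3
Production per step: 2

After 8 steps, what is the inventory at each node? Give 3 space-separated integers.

Step 1: demand=3,sold=3 ship[1->2]=4 ship[0->1]=5 prod=2 -> inv=[7 8 11]
Step 2: demand=3,sold=3 ship[1->2]=4 ship[0->1]=5 prod=2 -> inv=[4 9 12]
Step 3: demand=3,sold=3 ship[1->2]=4 ship[0->1]=4 prod=2 -> inv=[2 9 13]
Step 4: demand=3,sold=3 ship[1->2]=4 ship[0->1]=2 prod=2 -> inv=[2 7 14]
Step 5: demand=3,sold=3 ship[1->2]=4 ship[0->1]=2 prod=2 -> inv=[2 5 15]
Step 6: demand=3,sold=3 ship[1->2]=4 ship[0->1]=2 prod=2 -> inv=[2 3 16]
Step 7: demand=3,sold=3 ship[1->2]=3 ship[0->1]=2 prod=2 -> inv=[2 2 16]
Step 8: demand=3,sold=3 ship[1->2]=2 ship[0->1]=2 prod=2 -> inv=[2 2 15]

2 2 15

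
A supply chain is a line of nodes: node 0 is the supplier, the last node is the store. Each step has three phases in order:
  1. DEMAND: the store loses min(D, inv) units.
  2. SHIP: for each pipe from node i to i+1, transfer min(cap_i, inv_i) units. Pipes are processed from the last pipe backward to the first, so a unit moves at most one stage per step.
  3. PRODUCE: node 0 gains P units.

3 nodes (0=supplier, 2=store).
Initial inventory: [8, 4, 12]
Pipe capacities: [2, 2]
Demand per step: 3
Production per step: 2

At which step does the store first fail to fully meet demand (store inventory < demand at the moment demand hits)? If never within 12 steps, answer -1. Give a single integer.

Step 1: demand=3,sold=3 ship[1->2]=2 ship[0->1]=2 prod=2 -> [8 4 11]
Step 2: demand=3,sold=3 ship[1->2]=2 ship[0->1]=2 prod=2 -> [8 4 10]
Step 3: demand=3,sold=3 ship[1->2]=2 ship[0->1]=2 prod=2 -> [8 4 9]
Step 4: demand=3,sold=3 ship[1->2]=2 ship[0->1]=2 prod=2 -> [8 4 8]
Step 5: demand=3,sold=3 ship[1->2]=2 ship[0->1]=2 prod=2 -> [8 4 7]
Step 6: demand=3,sold=3 ship[1->2]=2 ship[0->1]=2 prod=2 -> [8 4 6]
Step 7: demand=3,sold=3 ship[1->2]=2 ship[0->1]=2 prod=2 -> [8 4 5]
Step 8: demand=3,sold=3 ship[1->2]=2 ship[0->1]=2 prod=2 -> [8 4 4]
Step 9: demand=3,sold=3 ship[1->2]=2 ship[0->1]=2 prod=2 -> [8 4 3]
Step 10: demand=3,sold=3 ship[1->2]=2 ship[0->1]=2 prod=2 -> [8 4 2]
Step 11: demand=3,sold=2 ship[1->2]=2 ship[0->1]=2 prod=2 -> [8 4 2]
Step 12: demand=3,sold=2 ship[1->2]=2 ship[0->1]=2 prod=2 -> [8 4 2]
First stockout at step 11

11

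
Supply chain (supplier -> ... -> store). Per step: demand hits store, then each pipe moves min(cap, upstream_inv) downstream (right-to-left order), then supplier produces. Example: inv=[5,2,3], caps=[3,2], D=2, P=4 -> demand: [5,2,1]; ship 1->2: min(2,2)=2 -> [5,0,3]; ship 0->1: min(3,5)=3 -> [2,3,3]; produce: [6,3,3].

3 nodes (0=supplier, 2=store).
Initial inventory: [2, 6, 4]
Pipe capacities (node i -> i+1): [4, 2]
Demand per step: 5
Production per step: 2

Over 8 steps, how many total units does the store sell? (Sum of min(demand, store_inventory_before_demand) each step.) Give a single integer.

Answer: 18

Derivation:
Step 1: sold=4 (running total=4) -> [2 6 2]
Step 2: sold=2 (running total=6) -> [2 6 2]
Step 3: sold=2 (running total=8) -> [2 6 2]
Step 4: sold=2 (running total=10) -> [2 6 2]
Step 5: sold=2 (running total=12) -> [2 6 2]
Step 6: sold=2 (running total=14) -> [2 6 2]
Step 7: sold=2 (running total=16) -> [2 6 2]
Step 8: sold=2 (running total=18) -> [2 6 2]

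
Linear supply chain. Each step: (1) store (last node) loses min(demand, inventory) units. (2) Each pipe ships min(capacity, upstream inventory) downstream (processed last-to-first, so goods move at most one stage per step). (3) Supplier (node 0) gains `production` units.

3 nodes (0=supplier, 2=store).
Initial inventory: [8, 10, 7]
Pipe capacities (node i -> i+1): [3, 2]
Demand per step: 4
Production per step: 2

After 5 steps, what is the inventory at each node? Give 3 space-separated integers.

Step 1: demand=4,sold=4 ship[1->2]=2 ship[0->1]=3 prod=2 -> inv=[7 11 5]
Step 2: demand=4,sold=4 ship[1->2]=2 ship[0->1]=3 prod=2 -> inv=[6 12 3]
Step 3: demand=4,sold=3 ship[1->2]=2 ship[0->1]=3 prod=2 -> inv=[5 13 2]
Step 4: demand=4,sold=2 ship[1->2]=2 ship[0->1]=3 prod=2 -> inv=[4 14 2]
Step 5: demand=4,sold=2 ship[1->2]=2 ship[0->1]=3 prod=2 -> inv=[3 15 2]

3 15 2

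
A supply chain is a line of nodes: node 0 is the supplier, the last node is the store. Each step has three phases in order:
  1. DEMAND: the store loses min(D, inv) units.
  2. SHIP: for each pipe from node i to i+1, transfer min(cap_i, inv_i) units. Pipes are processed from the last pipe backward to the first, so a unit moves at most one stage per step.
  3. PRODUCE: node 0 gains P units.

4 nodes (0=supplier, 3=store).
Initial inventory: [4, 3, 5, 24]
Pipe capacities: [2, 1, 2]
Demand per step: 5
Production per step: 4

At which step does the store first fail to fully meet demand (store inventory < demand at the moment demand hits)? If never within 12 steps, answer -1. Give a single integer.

Step 1: demand=5,sold=5 ship[2->3]=2 ship[1->2]=1 ship[0->1]=2 prod=4 -> [6 4 4 21]
Step 2: demand=5,sold=5 ship[2->3]=2 ship[1->2]=1 ship[0->1]=2 prod=4 -> [8 5 3 18]
Step 3: demand=5,sold=5 ship[2->3]=2 ship[1->2]=1 ship[0->1]=2 prod=4 -> [10 6 2 15]
Step 4: demand=5,sold=5 ship[2->3]=2 ship[1->2]=1 ship[0->1]=2 prod=4 -> [12 7 1 12]
Step 5: demand=5,sold=5 ship[2->3]=1 ship[1->2]=1 ship[0->1]=2 prod=4 -> [14 8 1 8]
Step 6: demand=5,sold=5 ship[2->3]=1 ship[1->2]=1 ship[0->1]=2 prod=4 -> [16 9 1 4]
Step 7: demand=5,sold=4 ship[2->3]=1 ship[1->2]=1 ship[0->1]=2 prod=4 -> [18 10 1 1]
Step 8: demand=5,sold=1 ship[2->3]=1 ship[1->2]=1 ship[0->1]=2 prod=4 -> [20 11 1 1]
Step 9: demand=5,sold=1 ship[2->3]=1 ship[1->2]=1 ship[0->1]=2 prod=4 -> [22 12 1 1]
Step 10: demand=5,sold=1 ship[2->3]=1 ship[1->2]=1 ship[0->1]=2 prod=4 -> [24 13 1 1]
Step 11: demand=5,sold=1 ship[2->3]=1 ship[1->2]=1 ship[0->1]=2 prod=4 -> [26 14 1 1]
Step 12: demand=5,sold=1 ship[2->3]=1 ship[1->2]=1 ship[0->1]=2 prod=4 -> [28 15 1 1]
First stockout at step 7

7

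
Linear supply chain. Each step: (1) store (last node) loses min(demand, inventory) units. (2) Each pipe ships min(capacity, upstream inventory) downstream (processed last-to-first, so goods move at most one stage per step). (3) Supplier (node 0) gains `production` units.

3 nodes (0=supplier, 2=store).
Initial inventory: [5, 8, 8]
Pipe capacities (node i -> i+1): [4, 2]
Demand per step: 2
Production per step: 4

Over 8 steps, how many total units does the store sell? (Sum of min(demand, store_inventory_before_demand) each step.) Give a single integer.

Answer: 16

Derivation:
Step 1: sold=2 (running total=2) -> [5 10 8]
Step 2: sold=2 (running total=4) -> [5 12 8]
Step 3: sold=2 (running total=6) -> [5 14 8]
Step 4: sold=2 (running total=8) -> [5 16 8]
Step 5: sold=2 (running total=10) -> [5 18 8]
Step 6: sold=2 (running total=12) -> [5 20 8]
Step 7: sold=2 (running total=14) -> [5 22 8]
Step 8: sold=2 (running total=16) -> [5 24 8]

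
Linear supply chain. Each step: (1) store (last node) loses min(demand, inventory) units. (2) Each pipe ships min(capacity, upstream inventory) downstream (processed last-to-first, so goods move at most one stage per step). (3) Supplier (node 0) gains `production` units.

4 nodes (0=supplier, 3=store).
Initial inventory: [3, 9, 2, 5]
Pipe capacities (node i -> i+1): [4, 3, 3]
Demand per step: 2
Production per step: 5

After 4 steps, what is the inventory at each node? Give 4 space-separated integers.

Step 1: demand=2,sold=2 ship[2->3]=2 ship[1->2]=3 ship[0->1]=3 prod=5 -> inv=[5 9 3 5]
Step 2: demand=2,sold=2 ship[2->3]=3 ship[1->2]=3 ship[0->1]=4 prod=5 -> inv=[6 10 3 6]
Step 3: demand=2,sold=2 ship[2->3]=3 ship[1->2]=3 ship[0->1]=4 prod=5 -> inv=[7 11 3 7]
Step 4: demand=2,sold=2 ship[2->3]=3 ship[1->2]=3 ship[0->1]=4 prod=5 -> inv=[8 12 3 8]

8 12 3 8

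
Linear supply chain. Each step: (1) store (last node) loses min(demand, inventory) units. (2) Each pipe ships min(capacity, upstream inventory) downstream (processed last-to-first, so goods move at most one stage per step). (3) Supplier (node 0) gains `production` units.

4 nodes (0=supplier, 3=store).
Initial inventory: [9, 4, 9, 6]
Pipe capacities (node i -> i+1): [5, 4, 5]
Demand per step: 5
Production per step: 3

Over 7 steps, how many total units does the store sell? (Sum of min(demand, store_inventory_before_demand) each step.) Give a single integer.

Answer: 35

Derivation:
Step 1: sold=5 (running total=5) -> [7 5 8 6]
Step 2: sold=5 (running total=10) -> [5 6 7 6]
Step 3: sold=5 (running total=15) -> [3 7 6 6]
Step 4: sold=5 (running total=20) -> [3 6 5 6]
Step 5: sold=5 (running total=25) -> [3 5 4 6]
Step 6: sold=5 (running total=30) -> [3 4 4 5]
Step 7: sold=5 (running total=35) -> [3 3 4 4]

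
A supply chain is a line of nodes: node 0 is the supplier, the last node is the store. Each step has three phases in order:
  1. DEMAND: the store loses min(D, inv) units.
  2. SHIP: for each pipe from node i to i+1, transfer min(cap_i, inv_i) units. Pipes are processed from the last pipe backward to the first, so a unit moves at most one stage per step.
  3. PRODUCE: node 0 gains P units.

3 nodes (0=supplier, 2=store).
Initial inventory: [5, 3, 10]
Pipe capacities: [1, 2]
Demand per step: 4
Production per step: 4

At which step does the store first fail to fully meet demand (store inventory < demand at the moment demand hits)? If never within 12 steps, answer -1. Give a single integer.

Step 1: demand=4,sold=4 ship[1->2]=2 ship[0->1]=1 prod=4 -> [8 2 8]
Step 2: demand=4,sold=4 ship[1->2]=2 ship[0->1]=1 prod=4 -> [11 1 6]
Step 3: demand=4,sold=4 ship[1->2]=1 ship[0->1]=1 prod=4 -> [14 1 3]
Step 4: demand=4,sold=3 ship[1->2]=1 ship[0->1]=1 prod=4 -> [17 1 1]
Step 5: demand=4,sold=1 ship[1->2]=1 ship[0->1]=1 prod=4 -> [20 1 1]
Step 6: demand=4,sold=1 ship[1->2]=1 ship[0->1]=1 prod=4 -> [23 1 1]
Step 7: demand=4,sold=1 ship[1->2]=1 ship[0->1]=1 prod=4 -> [26 1 1]
Step 8: demand=4,sold=1 ship[1->2]=1 ship[0->1]=1 prod=4 -> [29 1 1]
Step 9: demand=4,sold=1 ship[1->2]=1 ship[0->1]=1 prod=4 -> [32 1 1]
Step 10: demand=4,sold=1 ship[1->2]=1 ship[0->1]=1 prod=4 -> [35 1 1]
Step 11: demand=4,sold=1 ship[1->2]=1 ship[0->1]=1 prod=4 -> [38 1 1]
Step 12: demand=4,sold=1 ship[1->2]=1 ship[0->1]=1 prod=4 -> [41 1 1]
First stockout at step 4

4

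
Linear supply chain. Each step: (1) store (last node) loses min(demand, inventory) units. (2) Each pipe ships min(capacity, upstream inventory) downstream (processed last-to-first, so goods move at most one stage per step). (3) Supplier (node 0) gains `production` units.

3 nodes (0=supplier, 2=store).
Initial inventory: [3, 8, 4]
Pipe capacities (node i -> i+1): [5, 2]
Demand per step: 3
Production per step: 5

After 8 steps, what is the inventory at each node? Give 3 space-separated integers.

Step 1: demand=3,sold=3 ship[1->2]=2 ship[0->1]=3 prod=5 -> inv=[5 9 3]
Step 2: demand=3,sold=3 ship[1->2]=2 ship[0->1]=5 prod=5 -> inv=[5 12 2]
Step 3: demand=3,sold=2 ship[1->2]=2 ship[0->1]=5 prod=5 -> inv=[5 15 2]
Step 4: demand=3,sold=2 ship[1->2]=2 ship[0->1]=5 prod=5 -> inv=[5 18 2]
Step 5: demand=3,sold=2 ship[1->2]=2 ship[0->1]=5 prod=5 -> inv=[5 21 2]
Step 6: demand=3,sold=2 ship[1->2]=2 ship[0->1]=5 prod=5 -> inv=[5 24 2]
Step 7: demand=3,sold=2 ship[1->2]=2 ship[0->1]=5 prod=5 -> inv=[5 27 2]
Step 8: demand=3,sold=2 ship[1->2]=2 ship[0->1]=5 prod=5 -> inv=[5 30 2]

5 30 2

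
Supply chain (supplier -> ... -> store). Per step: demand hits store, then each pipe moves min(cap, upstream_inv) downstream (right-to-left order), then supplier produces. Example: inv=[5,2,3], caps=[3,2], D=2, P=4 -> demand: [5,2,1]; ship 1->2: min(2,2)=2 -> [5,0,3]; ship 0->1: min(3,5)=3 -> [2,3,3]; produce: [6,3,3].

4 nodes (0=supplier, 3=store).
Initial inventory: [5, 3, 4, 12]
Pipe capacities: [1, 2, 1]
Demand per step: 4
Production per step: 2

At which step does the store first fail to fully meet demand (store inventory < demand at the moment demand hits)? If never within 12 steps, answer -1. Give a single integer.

Step 1: demand=4,sold=4 ship[2->3]=1 ship[1->2]=2 ship[0->1]=1 prod=2 -> [6 2 5 9]
Step 2: demand=4,sold=4 ship[2->3]=1 ship[1->2]=2 ship[0->1]=1 prod=2 -> [7 1 6 6]
Step 3: demand=4,sold=4 ship[2->3]=1 ship[1->2]=1 ship[0->1]=1 prod=2 -> [8 1 6 3]
Step 4: demand=4,sold=3 ship[2->3]=1 ship[1->2]=1 ship[0->1]=1 prod=2 -> [9 1 6 1]
Step 5: demand=4,sold=1 ship[2->3]=1 ship[1->2]=1 ship[0->1]=1 prod=2 -> [10 1 6 1]
Step 6: demand=4,sold=1 ship[2->3]=1 ship[1->2]=1 ship[0->1]=1 prod=2 -> [11 1 6 1]
Step 7: demand=4,sold=1 ship[2->3]=1 ship[1->2]=1 ship[0->1]=1 prod=2 -> [12 1 6 1]
Step 8: demand=4,sold=1 ship[2->3]=1 ship[1->2]=1 ship[0->1]=1 prod=2 -> [13 1 6 1]
Step 9: demand=4,sold=1 ship[2->3]=1 ship[1->2]=1 ship[0->1]=1 prod=2 -> [14 1 6 1]
Step 10: demand=4,sold=1 ship[2->3]=1 ship[1->2]=1 ship[0->1]=1 prod=2 -> [15 1 6 1]
Step 11: demand=4,sold=1 ship[2->3]=1 ship[1->2]=1 ship[0->1]=1 prod=2 -> [16 1 6 1]
Step 12: demand=4,sold=1 ship[2->3]=1 ship[1->2]=1 ship[0->1]=1 prod=2 -> [17 1 6 1]
First stockout at step 4

4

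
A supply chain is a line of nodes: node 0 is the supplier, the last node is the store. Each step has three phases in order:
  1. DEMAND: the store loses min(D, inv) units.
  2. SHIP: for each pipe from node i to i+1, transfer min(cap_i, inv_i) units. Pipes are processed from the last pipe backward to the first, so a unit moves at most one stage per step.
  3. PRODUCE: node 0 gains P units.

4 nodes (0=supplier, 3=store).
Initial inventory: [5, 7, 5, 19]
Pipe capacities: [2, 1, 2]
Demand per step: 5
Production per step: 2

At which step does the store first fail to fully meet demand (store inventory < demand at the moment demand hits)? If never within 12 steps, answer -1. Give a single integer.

Step 1: demand=5,sold=5 ship[2->3]=2 ship[1->2]=1 ship[0->1]=2 prod=2 -> [5 8 4 16]
Step 2: demand=5,sold=5 ship[2->3]=2 ship[1->2]=1 ship[0->1]=2 prod=2 -> [5 9 3 13]
Step 3: demand=5,sold=5 ship[2->3]=2 ship[1->2]=1 ship[0->1]=2 prod=2 -> [5 10 2 10]
Step 4: demand=5,sold=5 ship[2->3]=2 ship[1->2]=1 ship[0->1]=2 prod=2 -> [5 11 1 7]
Step 5: demand=5,sold=5 ship[2->3]=1 ship[1->2]=1 ship[0->1]=2 prod=2 -> [5 12 1 3]
Step 6: demand=5,sold=3 ship[2->3]=1 ship[1->2]=1 ship[0->1]=2 prod=2 -> [5 13 1 1]
Step 7: demand=5,sold=1 ship[2->3]=1 ship[1->2]=1 ship[0->1]=2 prod=2 -> [5 14 1 1]
Step 8: demand=5,sold=1 ship[2->3]=1 ship[1->2]=1 ship[0->1]=2 prod=2 -> [5 15 1 1]
Step 9: demand=5,sold=1 ship[2->3]=1 ship[1->2]=1 ship[0->1]=2 prod=2 -> [5 16 1 1]
Step 10: demand=5,sold=1 ship[2->3]=1 ship[1->2]=1 ship[0->1]=2 prod=2 -> [5 17 1 1]
Step 11: demand=5,sold=1 ship[2->3]=1 ship[1->2]=1 ship[0->1]=2 prod=2 -> [5 18 1 1]
Step 12: demand=5,sold=1 ship[2->3]=1 ship[1->2]=1 ship[0->1]=2 prod=2 -> [5 19 1 1]
First stockout at step 6

6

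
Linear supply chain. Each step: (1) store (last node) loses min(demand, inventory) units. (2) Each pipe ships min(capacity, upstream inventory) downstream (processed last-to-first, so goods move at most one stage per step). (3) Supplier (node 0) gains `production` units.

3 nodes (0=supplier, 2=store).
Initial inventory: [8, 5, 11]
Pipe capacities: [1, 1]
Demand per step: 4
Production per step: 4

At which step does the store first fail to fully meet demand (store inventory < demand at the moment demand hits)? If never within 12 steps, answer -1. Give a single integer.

Step 1: demand=4,sold=4 ship[1->2]=1 ship[0->1]=1 prod=4 -> [11 5 8]
Step 2: demand=4,sold=4 ship[1->2]=1 ship[0->1]=1 prod=4 -> [14 5 5]
Step 3: demand=4,sold=4 ship[1->2]=1 ship[0->1]=1 prod=4 -> [17 5 2]
Step 4: demand=4,sold=2 ship[1->2]=1 ship[0->1]=1 prod=4 -> [20 5 1]
Step 5: demand=4,sold=1 ship[1->2]=1 ship[0->1]=1 prod=4 -> [23 5 1]
Step 6: demand=4,sold=1 ship[1->2]=1 ship[0->1]=1 prod=4 -> [26 5 1]
Step 7: demand=4,sold=1 ship[1->2]=1 ship[0->1]=1 prod=4 -> [29 5 1]
Step 8: demand=4,sold=1 ship[1->2]=1 ship[0->1]=1 prod=4 -> [32 5 1]
Step 9: demand=4,sold=1 ship[1->2]=1 ship[0->1]=1 prod=4 -> [35 5 1]
Step 10: demand=4,sold=1 ship[1->2]=1 ship[0->1]=1 prod=4 -> [38 5 1]
Step 11: demand=4,sold=1 ship[1->2]=1 ship[0->1]=1 prod=4 -> [41 5 1]
Step 12: demand=4,sold=1 ship[1->2]=1 ship[0->1]=1 prod=4 -> [44 5 1]
First stockout at step 4

4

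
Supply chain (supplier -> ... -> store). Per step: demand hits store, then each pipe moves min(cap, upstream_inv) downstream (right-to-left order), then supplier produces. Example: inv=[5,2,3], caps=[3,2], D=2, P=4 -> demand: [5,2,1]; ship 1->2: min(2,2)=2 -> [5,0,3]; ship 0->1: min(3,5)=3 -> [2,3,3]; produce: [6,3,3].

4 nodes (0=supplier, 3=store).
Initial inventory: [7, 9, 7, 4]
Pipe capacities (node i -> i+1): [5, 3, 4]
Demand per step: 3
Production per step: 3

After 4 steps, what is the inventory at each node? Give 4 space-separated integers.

Step 1: demand=3,sold=3 ship[2->3]=4 ship[1->2]=3 ship[0->1]=5 prod=3 -> inv=[5 11 6 5]
Step 2: demand=3,sold=3 ship[2->3]=4 ship[1->2]=3 ship[0->1]=5 prod=3 -> inv=[3 13 5 6]
Step 3: demand=3,sold=3 ship[2->3]=4 ship[1->2]=3 ship[0->1]=3 prod=3 -> inv=[3 13 4 7]
Step 4: demand=3,sold=3 ship[2->3]=4 ship[1->2]=3 ship[0->1]=3 prod=3 -> inv=[3 13 3 8]

3 13 3 8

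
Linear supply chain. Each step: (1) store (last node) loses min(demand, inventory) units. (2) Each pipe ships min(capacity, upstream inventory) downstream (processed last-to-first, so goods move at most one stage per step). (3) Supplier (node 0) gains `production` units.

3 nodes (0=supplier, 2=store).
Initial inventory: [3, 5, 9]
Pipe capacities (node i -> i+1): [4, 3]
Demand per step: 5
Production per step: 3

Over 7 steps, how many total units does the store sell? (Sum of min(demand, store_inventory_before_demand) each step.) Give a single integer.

Answer: 27

Derivation:
Step 1: sold=5 (running total=5) -> [3 5 7]
Step 2: sold=5 (running total=10) -> [3 5 5]
Step 3: sold=5 (running total=15) -> [3 5 3]
Step 4: sold=3 (running total=18) -> [3 5 3]
Step 5: sold=3 (running total=21) -> [3 5 3]
Step 6: sold=3 (running total=24) -> [3 5 3]
Step 7: sold=3 (running total=27) -> [3 5 3]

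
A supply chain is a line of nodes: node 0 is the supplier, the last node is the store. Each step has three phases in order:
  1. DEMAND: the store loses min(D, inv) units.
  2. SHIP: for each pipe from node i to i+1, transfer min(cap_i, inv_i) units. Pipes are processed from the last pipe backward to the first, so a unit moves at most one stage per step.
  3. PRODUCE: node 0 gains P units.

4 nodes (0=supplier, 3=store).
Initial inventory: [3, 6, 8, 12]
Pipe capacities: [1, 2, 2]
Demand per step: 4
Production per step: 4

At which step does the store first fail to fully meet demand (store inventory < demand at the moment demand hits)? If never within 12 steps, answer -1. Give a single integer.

Step 1: demand=4,sold=4 ship[2->3]=2 ship[1->2]=2 ship[0->1]=1 prod=4 -> [6 5 8 10]
Step 2: demand=4,sold=4 ship[2->3]=2 ship[1->2]=2 ship[0->1]=1 prod=4 -> [9 4 8 8]
Step 3: demand=4,sold=4 ship[2->3]=2 ship[1->2]=2 ship[0->1]=1 prod=4 -> [12 3 8 6]
Step 4: demand=4,sold=4 ship[2->3]=2 ship[1->2]=2 ship[0->1]=1 prod=4 -> [15 2 8 4]
Step 5: demand=4,sold=4 ship[2->3]=2 ship[1->2]=2 ship[0->1]=1 prod=4 -> [18 1 8 2]
Step 6: demand=4,sold=2 ship[2->3]=2 ship[1->2]=1 ship[0->1]=1 prod=4 -> [21 1 7 2]
Step 7: demand=4,sold=2 ship[2->3]=2 ship[1->2]=1 ship[0->1]=1 prod=4 -> [24 1 6 2]
Step 8: demand=4,sold=2 ship[2->3]=2 ship[1->2]=1 ship[0->1]=1 prod=4 -> [27 1 5 2]
Step 9: demand=4,sold=2 ship[2->3]=2 ship[1->2]=1 ship[0->1]=1 prod=4 -> [30 1 4 2]
Step 10: demand=4,sold=2 ship[2->3]=2 ship[1->2]=1 ship[0->1]=1 prod=4 -> [33 1 3 2]
Step 11: demand=4,sold=2 ship[2->3]=2 ship[1->2]=1 ship[0->1]=1 prod=4 -> [36 1 2 2]
Step 12: demand=4,sold=2 ship[2->3]=2 ship[1->2]=1 ship[0->1]=1 prod=4 -> [39 1 1 2]
First stockout at step 6

6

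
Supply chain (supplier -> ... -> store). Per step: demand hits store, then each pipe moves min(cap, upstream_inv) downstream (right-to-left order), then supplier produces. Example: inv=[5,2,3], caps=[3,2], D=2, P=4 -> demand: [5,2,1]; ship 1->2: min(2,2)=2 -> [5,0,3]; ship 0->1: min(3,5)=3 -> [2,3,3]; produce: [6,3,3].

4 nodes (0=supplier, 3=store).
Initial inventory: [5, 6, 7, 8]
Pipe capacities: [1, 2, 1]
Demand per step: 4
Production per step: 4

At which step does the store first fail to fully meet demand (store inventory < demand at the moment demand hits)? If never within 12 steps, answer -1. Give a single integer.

Step 1: demand=4,sold=4 ship[2->3]=1 ship[1->2]=2 ship[0->1]=1 prod=4 -> [8 5 8 5]
Step 2: demand=4,sold=4 ship[2->3]=1 ship[1->2]=2 ship[0->1]=1 prod=4 -> [11 4 9 2]
Step 3: demand=4,sold=2 ship[2->3]=1 ship[1->2]=2 ship[0->1]=1 prod=4 -> [14 3 10 1]
Step 4: demand=4,sold=1 ship[2->3]=1 ship[1->2]=2 ship[0->1]=1 prod=4 -> [17 2 11 1]
Step 5: demand=4,sold=1 ship[2->3]=1 ship[1->2]=2 ship[0->1]=1 prod=4 -> [20 1 12 1]
Step 6: demand=4,sold=1 ship[2->3]=1 ship[1->2]=1 ship[0->1]=1 prod=4 -> [23 1 12 1]
Step 7: demand=4,sold=1 ship[2->3]=1 ship[1->2]=1 ship[0->1]=1 prod=4 -> [26 1 12 1]
Step 8: demand=4,sold=1 ship[2->3]=1 ship[1->2]=1 ship[0->1]=1 prod=4 -> [29 1 12 1]
Step 9: demand=4,sold=1 ship[2->3]=1 ship[1->2]=1 ship[0->1]=1 prod=4 -> [32 1 12 1]
Step 10: demand=4,sold=1 ship[2->3]=1 ship[1->2]=1 ship[0->1]=1 prod=4 -> [35 1 12 1]
Step 11: demand=4,sold=1 ship[2->3]=1 ship[1->2]=1 ship[0->1]=1 prod=4 -> [38 1 12 1]
Step 12: demand=4,sold=1 ship[2->3]=1 ship[1->2]=1 ship[0->1]=1 prod=4 -> [41 1 12 1]
First stockout at step 3

3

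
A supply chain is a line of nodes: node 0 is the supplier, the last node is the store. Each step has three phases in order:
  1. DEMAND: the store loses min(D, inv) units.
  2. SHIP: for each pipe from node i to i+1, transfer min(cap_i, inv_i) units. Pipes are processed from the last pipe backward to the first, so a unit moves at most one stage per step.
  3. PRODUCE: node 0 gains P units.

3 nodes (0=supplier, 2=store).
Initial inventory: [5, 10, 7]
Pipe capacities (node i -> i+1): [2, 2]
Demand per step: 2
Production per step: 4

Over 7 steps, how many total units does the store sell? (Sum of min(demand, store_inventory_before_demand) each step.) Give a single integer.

Step 1: sold=2 (running total=2) -> [7 10 7]
Step 2: sold=2 (running total=4) -> [9 10 7]
Step 3: sold=2 (running total=6) -> [11 10 7]
Step 4: sold=2 (running total=8) -> [13 10 7]
Step 5: sold=2 (running total=10) -> [15 10 7]
Step 6: sold=2 (running total=12) -> [17 10 7]
Step 7: sold=2 (running total=14) -> [19 10 7]

Answer: 14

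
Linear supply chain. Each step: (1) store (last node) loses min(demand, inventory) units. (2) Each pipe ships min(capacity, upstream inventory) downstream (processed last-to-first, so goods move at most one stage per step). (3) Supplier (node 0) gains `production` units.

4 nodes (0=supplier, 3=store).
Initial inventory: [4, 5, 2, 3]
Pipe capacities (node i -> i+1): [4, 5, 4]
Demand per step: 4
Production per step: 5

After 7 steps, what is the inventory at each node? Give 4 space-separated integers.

Step 1: demand=4,sold=3 ship[2->3]=2 ship[1->2]=5 ship[0->1]=4 prod=5 -> inv=[5 4 5 2]
Step 2: demand=4,sold=2 ship[2->3]=4 ship[1->2]=4 ship[0->1]=4 prod=5 -> inv=[6 4 5 4]
Step 3: demand=4,sold=4 ship[2->3]=4 ship[1->2]=4 ship[0->1]=4 prod=5 -> inv=[7 4 5 4]
Step 4: demand=4,sold=4 ship[2->3]=4 ship[1->2]=4 ship[0->1]=4 prod=5 -> inv=[8 4 5 4]
Step 5: demand=4,sold=4 ship[2->3]=4 ship[1->2]=4 ship[0->1]=4 prod=5 -> inv=[9 4 5 4]
Step 6: demand=4,sold=4 ship[2->3]=4 ship[1->2]=4 ship[0->1]=4 prod=5 -> inv=[10 4 5 4]
Step 7: demand=4,sold=4 ship[2->3]=4 ship[1->2]=4 ship[0->1]=4 prod=5 -> inv=[11 4 5 4]

11 4 5 4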